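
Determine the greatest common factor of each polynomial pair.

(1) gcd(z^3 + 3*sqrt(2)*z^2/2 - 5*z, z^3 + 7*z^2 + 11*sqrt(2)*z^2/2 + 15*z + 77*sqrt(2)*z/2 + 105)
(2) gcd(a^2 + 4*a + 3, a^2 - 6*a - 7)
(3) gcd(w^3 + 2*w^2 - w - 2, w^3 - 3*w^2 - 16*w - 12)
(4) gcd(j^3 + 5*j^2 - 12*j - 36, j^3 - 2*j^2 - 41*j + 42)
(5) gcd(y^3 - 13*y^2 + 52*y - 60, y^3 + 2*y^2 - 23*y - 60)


(1) = gcd(z*(z - sqrt(2))*(z + 5*sqrt(2)/2), (z + 7)*(z + 5*sqrt(2)/2)*(z + 3*sqrt(2))) = z + 5*sqrt(2)/2
(2) = gcd((a + 1)*(a + 3), (a - 7)*(a + 1)) = a + 1
(3) = w^2 + 3*w + 2
(4) = j + 6
(5) = y - 5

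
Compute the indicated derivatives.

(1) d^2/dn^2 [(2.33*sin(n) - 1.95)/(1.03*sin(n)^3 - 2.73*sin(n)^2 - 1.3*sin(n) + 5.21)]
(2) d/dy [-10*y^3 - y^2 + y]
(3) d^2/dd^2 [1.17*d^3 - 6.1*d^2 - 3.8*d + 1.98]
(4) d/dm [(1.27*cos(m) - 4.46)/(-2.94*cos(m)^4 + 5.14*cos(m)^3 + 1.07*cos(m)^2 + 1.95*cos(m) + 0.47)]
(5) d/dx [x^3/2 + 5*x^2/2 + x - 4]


(1) = ((138.922056*sin(n) - 116.26524)*(-1.0*sin(n) - 0.5659340659*cos(n)^2 + 0.3278388278)^2*cos(n)^2 - 2.33*(1.03*sin(n)^3 - 2.73*sin(n)^2 - 1.3*sin(n) + 5.21)^2*sin(n) + (1.03*sin(n)^3 - 2.73*sin(n)^2 - 1.3*sin(n) + 5.21)*(3.59985*(1 - cos(2*n))^2 + 1.028625*sin(n) + 17.240925*sin(3*n) - 2.50365*cos(2*n) + 2.6998875*cos(4*n) - 4.7852375))/(1.03*sin(n)^3 - 2.73*sin(n)^2 - 1.3*sin(n) + 5.21)^3
(2) = -30*y^2 - 2*y + 1
(3) = 7.02*d - 12.2
(4) = (-11.2014*cos(m)^4 + 65.5052*cos(m)^3 - 67.4143*cos(m)^2 - 9.5444*cos(m) - 9.2939)*sin(m)/(8.6436*cos(m)^8 - 30.2232*cos(m)^7 + 20.128*cos(m)^6 - 0.4664*cos(m)^5 + 18.4273*cos(m)^4 + 9.0046*cos(m)^3 + 4.8083*cos(m)^2 + 1.833*cos(m) + 0.2209)
(5) = 3*x^2/2 + 5*x + 1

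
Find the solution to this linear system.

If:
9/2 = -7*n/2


Then:
n = -9/7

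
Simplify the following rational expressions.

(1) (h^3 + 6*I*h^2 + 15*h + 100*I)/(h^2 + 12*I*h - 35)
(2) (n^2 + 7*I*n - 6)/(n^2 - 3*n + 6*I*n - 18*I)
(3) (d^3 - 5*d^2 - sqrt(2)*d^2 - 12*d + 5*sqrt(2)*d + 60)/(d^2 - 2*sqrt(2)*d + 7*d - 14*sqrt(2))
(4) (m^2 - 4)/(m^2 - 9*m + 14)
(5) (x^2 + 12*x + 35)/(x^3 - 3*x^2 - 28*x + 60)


(1) = (h^2 + I*h + 20)/(h + 7*I)
(2) = (n + I)/(n - 3)
(3) = (d^3 + d^2*(-5 - sqrt(2)) + d*(-12 + 5*sqrt(2)) + 60)/(d^2 + d*(7 - 2*sqrt(2)) - 14*sqrt(2))
(4) = (m + 2)/(m - 7)
(5) = (x + 7)/(x^2 - 8*x + 12)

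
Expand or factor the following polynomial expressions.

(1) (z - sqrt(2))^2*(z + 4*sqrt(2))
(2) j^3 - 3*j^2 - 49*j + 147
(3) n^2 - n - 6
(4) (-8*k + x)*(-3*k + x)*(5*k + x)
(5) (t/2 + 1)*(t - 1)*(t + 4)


(1) = z^3 + 2*sqrt(2)*z^2 - 14*z + 8*sqrt(2)
(2) = (j - 7)*(j - 3)*(j + 7)
(3) = (n - 3)*(n + 2)
(4) = 120*k^3 - 31*k^2*x - 6*k*x^2 + x^3
(5) = t^3/2 + 5*t^2/2 + t - 4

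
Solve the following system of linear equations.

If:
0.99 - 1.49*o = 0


Then:
o = 0.66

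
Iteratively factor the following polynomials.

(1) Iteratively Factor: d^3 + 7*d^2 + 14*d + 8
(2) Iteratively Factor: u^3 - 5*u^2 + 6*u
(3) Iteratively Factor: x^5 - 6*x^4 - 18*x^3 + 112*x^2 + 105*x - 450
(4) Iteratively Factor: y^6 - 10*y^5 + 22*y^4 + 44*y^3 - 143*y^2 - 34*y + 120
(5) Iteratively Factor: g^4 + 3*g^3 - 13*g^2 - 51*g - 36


(1) = (d + 2)*(d^2 + 5*d + 4) = (d + 1)*(d + 2)*(d + 4)
(2) = (u)*(u^2 - 5*u + 6) = u*(u - 3)*(u - 2)
(3) = (x + 3)*(x^4 - 9*x^3 + 9*x^2 + 85*x - 150) = (x - 2)*(x + 3)*(x^3 - 7*x^2 - 5*x + 75) = (x - 5)*(x - 2)*(x + 3)*(x^2 - 2*x - 15) = (x - 5)^2*(x - 2)*(x + 3)*(x + 3)
(4) = (y - 4)*(y^5 - 6*y^4 - 2*y^3 + 36*y^2 + y - 30) = (y - 5)*(y - 4)*(y^4 - y^3 - 7*y^2 + y + 6) = (y - 5)*(y - 4)*(y - 3)*(y^3 + 2*y^2 - y - 2) = (y - 5)*(y - 4)*(y - 3)*(y + 2)*(y^2 - 1) = (y - 5)*(y - 4)*(y - 3)*(y + 1)*(y + 2)*(y - 1)
(5) = (g + 3)*(g^3 - 13*g - 12) = (g + 1)*(g + 3)*(g^2 - g - 12) = (g + 1)*(g + 3)^2*(g - 4)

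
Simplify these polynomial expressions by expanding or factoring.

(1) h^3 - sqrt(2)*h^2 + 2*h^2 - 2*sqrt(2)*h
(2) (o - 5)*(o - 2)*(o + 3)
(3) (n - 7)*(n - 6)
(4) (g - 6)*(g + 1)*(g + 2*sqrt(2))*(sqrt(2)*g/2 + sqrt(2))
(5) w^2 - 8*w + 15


(1) = h*(h + 2)*(h - sqrt(2))
(2) = o^3 - 4*o^2 - 11*o + 30
(3) = n^2 - 13*n + 42
(4) = sqrt(2)*g^4/2 - 3*sqrt(2)*g^3/2 + 2*g^3 - 8*sqrt(2)*g^2 - 6*g^2 - 32*g - 6*sqrt(2)*g - 24
(5) = (w - 5)*(w - 3)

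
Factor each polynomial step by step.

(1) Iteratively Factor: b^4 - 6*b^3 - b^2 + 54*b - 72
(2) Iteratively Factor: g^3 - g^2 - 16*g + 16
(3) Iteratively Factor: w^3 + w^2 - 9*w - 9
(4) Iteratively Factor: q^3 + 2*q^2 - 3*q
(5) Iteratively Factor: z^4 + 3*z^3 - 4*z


(1) = (b - 3)*(b^3 - 3*b^2 - 10*b + 24) = (b - 3)*(b - 2)*(b^2 - b - 12) = (b - 3)*(b - 2)*(b + 3)*(b - 4)
(2) = (g - 1)*(g^2 - 16) = (g - 1)*(g + 4)*(g - 4)
(3) = (w - 3)*(w^2 + 4*w + 3) = (w - 3)*(w + 1)*(w + 3)
(4) = (q - 1)*(q^2 + 3*q) = (q - 1)*(q + 3)*(q)
(5) = (z - 1)*(z^3 + 4*z^2 + 4*z) = z*(z - 1)*(z^2 + 4*z + 4) = z*(z - 1)*(z + 2)*(z + 2)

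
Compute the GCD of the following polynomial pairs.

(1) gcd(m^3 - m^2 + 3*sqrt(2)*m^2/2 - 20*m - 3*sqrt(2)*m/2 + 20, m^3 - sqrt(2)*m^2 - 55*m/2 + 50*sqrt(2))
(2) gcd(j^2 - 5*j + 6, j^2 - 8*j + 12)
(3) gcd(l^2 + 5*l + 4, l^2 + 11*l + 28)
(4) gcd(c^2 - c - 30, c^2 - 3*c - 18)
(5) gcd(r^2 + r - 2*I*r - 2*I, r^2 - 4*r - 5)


(1) = gcd((m - 1)*(m - 5*sqrt(2)/2)*(m + 4*sqrt(2)), (m - 5*sqrt(2)/2)^2*(m + 4*sqrt(2))) = m^2 + 3*sqrt(2)*m/2 - 20
(2) = j - 2
(3) = gcd((l + 1)*(l + 4), (l + 4)*(l + 7)) = l + 4
(4) = c - 6
(5) = r + 1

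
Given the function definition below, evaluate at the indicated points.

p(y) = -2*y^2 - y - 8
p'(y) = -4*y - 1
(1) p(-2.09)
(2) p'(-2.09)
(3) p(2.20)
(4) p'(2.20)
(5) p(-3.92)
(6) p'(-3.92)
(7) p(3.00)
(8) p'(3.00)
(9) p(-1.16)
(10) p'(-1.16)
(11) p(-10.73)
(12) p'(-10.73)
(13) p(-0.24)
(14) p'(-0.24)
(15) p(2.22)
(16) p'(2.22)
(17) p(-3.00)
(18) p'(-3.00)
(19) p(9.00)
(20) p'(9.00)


(1) = -14.65
(2) = 7.36
(3) = -19.88
(4) = -9.80
(5) = -34.81
(6) = 14.68
(7) = -29.00
(8) = -13.00
(9) = -9.53
(10) = 3.64
(11) = -227.54
(12) = 41.92
(13) = -7.88
(14) = -0.04
(15) = -20.08
(16) = -9.88
(17) = -23.00
(18) = 11.00
(19) = -179.00
(20) = -37.00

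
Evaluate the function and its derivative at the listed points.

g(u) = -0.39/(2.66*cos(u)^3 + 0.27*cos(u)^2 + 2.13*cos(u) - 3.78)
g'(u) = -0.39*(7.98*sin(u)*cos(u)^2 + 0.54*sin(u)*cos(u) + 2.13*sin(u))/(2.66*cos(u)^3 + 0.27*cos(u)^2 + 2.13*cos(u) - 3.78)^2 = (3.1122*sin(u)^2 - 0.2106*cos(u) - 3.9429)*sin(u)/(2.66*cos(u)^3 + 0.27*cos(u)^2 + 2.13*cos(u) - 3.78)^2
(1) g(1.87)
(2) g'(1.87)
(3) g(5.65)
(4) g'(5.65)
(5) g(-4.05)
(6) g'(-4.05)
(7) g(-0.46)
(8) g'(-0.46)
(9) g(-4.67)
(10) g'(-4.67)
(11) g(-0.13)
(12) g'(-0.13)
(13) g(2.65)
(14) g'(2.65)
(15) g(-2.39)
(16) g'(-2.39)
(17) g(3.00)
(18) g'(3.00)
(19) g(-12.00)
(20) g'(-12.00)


(1) = 0.09
(2) = -0.05
(3) = 0.79
(4) = 7.33
(5) = 0.07
(6) = -0.05
(7) = -1.51
(8) = 23.26
(9) = 0.10
(10) = -0.06
(11) = -0.33
(12) = 0.37
(13) = 0.05
(14) = -0.03
(15) = 0.06
(16) = 0.04
(17) = 0.05
(18) = -0.01
(19) = 2.03
(20) = -46.97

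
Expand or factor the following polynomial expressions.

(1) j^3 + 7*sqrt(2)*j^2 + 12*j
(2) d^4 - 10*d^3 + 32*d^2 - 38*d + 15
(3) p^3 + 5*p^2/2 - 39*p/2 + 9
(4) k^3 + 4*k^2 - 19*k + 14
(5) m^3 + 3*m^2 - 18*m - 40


(1) = j*(j + sqrt(2))*(j + 6*sqrt(2))
(2) = (d - 5)*(d - 3)*(d - 1)^2
(3) = (p - 3)*(p - 1/2)*(p + 6)
(4) = (k - 2)*(k - 1)*(k + 7)
(5) = (m - 4)*(m + 2)*(m + 5)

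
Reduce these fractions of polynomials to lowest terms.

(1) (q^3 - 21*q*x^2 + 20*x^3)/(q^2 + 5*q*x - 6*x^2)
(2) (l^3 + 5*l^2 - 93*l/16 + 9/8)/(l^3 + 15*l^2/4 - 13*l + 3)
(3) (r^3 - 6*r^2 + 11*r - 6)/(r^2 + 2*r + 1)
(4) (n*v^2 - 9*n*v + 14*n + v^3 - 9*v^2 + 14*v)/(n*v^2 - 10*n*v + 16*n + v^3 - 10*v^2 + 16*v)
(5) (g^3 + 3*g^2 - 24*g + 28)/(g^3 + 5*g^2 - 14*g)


(1) = (q^2 + q*x - 20*x^2)/(q + 6*x)
(2) = (4*l - 3)/(4*l - 8)
(3) = (r^3 - 6*r^2 + 11*r - 6)/(r^2 + 2*r + 1)
(4) = (v - 7)/(v - 8)
(5) = (g - 2)/g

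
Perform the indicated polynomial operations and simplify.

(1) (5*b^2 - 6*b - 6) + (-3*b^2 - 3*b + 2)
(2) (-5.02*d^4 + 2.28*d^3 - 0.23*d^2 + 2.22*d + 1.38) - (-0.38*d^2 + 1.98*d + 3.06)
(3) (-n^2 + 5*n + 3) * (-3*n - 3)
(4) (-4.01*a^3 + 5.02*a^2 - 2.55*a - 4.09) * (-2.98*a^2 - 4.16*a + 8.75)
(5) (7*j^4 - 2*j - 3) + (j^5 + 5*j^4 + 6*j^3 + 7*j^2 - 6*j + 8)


(1) = 2*b^2 - 9*b - 4
(2) = -5.02*d^4 + 2.28*d^3 + 0.15*d^2 + 0.24*d - 1.68
(3) = 3*n^3 - 12*n^2 - 24*n - 9
(4) = 11.9498*a^5 + 1.722*a^4 - 48.3717*a^3 + 66.7212*a^2 - 5.2981*a - 35.7875
(5) = j^5 + 12*j^4 + 6*j^3 + 7*j^2 - 8*j + 5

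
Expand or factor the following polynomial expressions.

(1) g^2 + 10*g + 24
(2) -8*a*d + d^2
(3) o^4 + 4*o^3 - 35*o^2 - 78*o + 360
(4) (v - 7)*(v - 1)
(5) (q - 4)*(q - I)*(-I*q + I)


(1) = (g + 4)*(g + 6)
(2) = d*(-8*a + d)
(3) = (o - 4)*(o - 3)*(o + 5)*(o + 6)
(4) = v^2 - 8*v + 7
(5) = -I*q^3 - q^2 + 5*I*q^2 + 5*q - 4*I*q - 4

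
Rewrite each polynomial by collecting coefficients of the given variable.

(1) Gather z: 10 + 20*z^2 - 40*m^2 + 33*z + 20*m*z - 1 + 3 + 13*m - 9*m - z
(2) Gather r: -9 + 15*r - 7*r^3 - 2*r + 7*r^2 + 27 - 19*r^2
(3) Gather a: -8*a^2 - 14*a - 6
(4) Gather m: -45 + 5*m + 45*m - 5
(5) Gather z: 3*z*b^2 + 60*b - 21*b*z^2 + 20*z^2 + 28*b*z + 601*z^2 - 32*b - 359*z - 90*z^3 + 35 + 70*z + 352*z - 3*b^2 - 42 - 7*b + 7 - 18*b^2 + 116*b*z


(1) = -40*m^2 + 4*m + 20*z^2 + z*(20*m + 32) + 12
(2) = -7*r^3 - 12*r^2 + 13*r + 18
(3) = -8*a^2 - 14*a - 6
(4) = 50*m - 50
(5) = -21*b^2 + 21*b - 90*z^3 + z^2*(621 - 21*b) + z*(3*b^2 + 144*b + 63)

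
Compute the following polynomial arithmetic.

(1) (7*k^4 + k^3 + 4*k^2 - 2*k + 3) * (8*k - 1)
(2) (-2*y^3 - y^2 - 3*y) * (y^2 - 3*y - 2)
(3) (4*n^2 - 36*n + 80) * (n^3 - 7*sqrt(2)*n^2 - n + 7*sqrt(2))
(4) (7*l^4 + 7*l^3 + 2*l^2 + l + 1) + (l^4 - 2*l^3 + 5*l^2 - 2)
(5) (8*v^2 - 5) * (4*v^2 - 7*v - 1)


(1) = 56*k^5 + k^4 + 31*k^3 - 20*k^2 + 26*k - 3
(2) = -2*y^5 + 5*y^4 + 4*y^3 + 11*y^2 + 6*y
(3) = 4*n^5 - 28*sqrt(2)*n^4 - 36*n^4 + 76*n^3 + 252*sqrt(2)*n^3 - 532*sqrt(2)*n^2 + 36*n^2 - 252*sqrt(2)*n - 80*n + 560*sqrt(2)
(4) = 8*l^4 + 5*l^3 + 7*l^2 + l - 1
(5) = 32*v^4 - 56*v^3 - 28*v^2 + 35*v + 5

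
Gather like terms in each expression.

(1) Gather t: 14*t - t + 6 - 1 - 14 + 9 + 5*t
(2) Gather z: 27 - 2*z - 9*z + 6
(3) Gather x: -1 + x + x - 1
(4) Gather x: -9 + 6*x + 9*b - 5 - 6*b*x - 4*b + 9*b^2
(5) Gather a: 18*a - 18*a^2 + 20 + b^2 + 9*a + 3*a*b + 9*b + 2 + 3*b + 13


(1) = 18*t
(2) = 33 - 11*z
(3) = 2*x - 2
(4) = 9*b^2 + 5*b + x*(6 - 6*b) - 14
(5) = -18*a^2 + a*(3*b + 27) + b^2 + 12*b + 35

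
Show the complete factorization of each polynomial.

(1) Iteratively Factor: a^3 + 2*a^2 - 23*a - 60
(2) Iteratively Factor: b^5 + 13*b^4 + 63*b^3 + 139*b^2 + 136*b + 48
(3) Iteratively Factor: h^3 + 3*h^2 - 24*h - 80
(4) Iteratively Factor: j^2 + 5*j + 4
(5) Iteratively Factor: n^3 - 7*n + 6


(1) = (a - 5)*(a^2 + 7*a + 12) = (a - 5)*(a + 3)*(a + 4)
(2) = (b + 4)*(b^4 + 9*b^3 + 27*b^2 + 31*b + 12) = (b + 1)*(b + 4)*(b^3 + 8*b^2 + 19*b + 12) = (b + 1)*(b + 3)*(b + 4)*(b^2 + 5*b + 4) = (b + 1)^2*(b + 3)*(b + 4)*(b + 4)
(3) = (h - 5)*(h^2 + 8*h + 16) = (h - 5)*(h + 4)*(h + 4)
(4) = (j + 1)*(j + 4)
(5) = (n + 3)*(n^2 - 3*n + 2) = (n - 1)*(n + 3)*(n - 2)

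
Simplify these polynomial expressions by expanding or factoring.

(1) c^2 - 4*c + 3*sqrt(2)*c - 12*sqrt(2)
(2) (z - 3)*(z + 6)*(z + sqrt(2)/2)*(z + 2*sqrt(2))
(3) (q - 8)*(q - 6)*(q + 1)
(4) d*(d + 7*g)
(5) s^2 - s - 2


(1) = (c - 4)*(c + 3*sqrt(2))
(2) = z^4 + 3*z^3 + 5*sqrt(2)*z^3/2 - 16*z^2 + 15*sqrt(2)*z^2/2 - 45*sqrt(2)*z + 6*z - 36
(3) = q^3 - 13*q^2 + 34*q + 48
(4) = d^2 + 7*d*g
(5) = (s - 2)*(s + 1)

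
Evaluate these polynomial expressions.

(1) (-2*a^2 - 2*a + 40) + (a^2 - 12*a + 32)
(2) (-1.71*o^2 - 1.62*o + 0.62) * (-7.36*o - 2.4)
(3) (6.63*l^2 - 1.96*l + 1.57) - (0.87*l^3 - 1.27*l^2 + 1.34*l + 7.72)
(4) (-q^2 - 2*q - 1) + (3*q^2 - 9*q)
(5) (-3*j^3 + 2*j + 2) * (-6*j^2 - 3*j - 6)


(1) = -a^2 - 14*a + 72
(2) = 12.5856*o^3 + 16.0272*o^2 - 0.6752*o - 1.488
(3) = -0.87*l^3 + 7.9*l^2 - 3.3*l - 6.15
(4) = 2*q^2 - 11*q - 1
(5) = 18*j^5 + 9*j^4 + 6*j^3 - 18*j^2 - 18*j - 12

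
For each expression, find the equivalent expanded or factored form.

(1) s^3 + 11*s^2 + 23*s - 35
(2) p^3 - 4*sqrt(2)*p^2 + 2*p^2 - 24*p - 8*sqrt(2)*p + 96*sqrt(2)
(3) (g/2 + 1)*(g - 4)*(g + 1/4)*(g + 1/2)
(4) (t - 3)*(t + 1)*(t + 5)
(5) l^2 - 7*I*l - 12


(1) = (s - 1)*(s + 5)*(s + 7)
(2) = (p - 4)*(p + 6)*(p - 4*sqrt(2))
(3) = g^4/2 - 5*g^3/8 - 75*g^2/16 - 25*g/8 - 1/2
(4) = t^3 + 3*t^2 - 13*t - 15
(5) = (l - 4*I)*(l - 3*I)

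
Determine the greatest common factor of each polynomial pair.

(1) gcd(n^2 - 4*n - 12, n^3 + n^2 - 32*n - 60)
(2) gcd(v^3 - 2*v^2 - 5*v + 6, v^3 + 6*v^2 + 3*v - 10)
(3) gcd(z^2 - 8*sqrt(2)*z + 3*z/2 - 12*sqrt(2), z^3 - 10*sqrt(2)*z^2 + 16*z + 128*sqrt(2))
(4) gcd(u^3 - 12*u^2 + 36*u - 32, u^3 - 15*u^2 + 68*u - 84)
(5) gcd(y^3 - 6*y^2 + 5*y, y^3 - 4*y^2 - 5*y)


(1) = gcd((n - 6)*(n + 2), (n - 6)*(n + 2)*(n + 5)) = n^2 - 4*n - 12
(2) = v^2 + v - 2
(3) = z - 8*sqrt(2)
(4) = gcd((u - 8)*(u - 2)^2, (u - 7)*(u - 6)*(u - 2)) = u - 2
(5) = y^2 - 5*y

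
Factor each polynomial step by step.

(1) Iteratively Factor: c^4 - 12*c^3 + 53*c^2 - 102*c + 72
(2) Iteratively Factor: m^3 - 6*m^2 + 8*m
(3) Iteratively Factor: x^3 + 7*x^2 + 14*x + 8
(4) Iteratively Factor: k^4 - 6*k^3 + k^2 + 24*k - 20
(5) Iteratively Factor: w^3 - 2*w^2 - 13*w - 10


(1) = (c - 2)*(c^3 - 10*c^2 + 33*c - 36) = (c - 4)*(c - 2)*(c^2 - 6*c + 9) = (c - 4)*(c - 3)*(c - 2)*(c - 3)
(2) = (m)*(m^2 - 6*m + 8) = m*(m - 2)*(m - 4)
(3) = (x + 1)*(x^2 + 6*x + 8) = (x + 1)*(x + 4)*(x + 2)
(4) = (k - 1)*(k^3 - 5*k^2 - 4*k + 20) = (k - 1)*(k + 2)*(k^2 - 7*k + 10) = (k - 2)*(k - 1)*(k + 2)*(k - 5)
(5) = (w + 2)*(w^2 - 4*w - 5) = (w - 5)*(w + 2)*(w + 1)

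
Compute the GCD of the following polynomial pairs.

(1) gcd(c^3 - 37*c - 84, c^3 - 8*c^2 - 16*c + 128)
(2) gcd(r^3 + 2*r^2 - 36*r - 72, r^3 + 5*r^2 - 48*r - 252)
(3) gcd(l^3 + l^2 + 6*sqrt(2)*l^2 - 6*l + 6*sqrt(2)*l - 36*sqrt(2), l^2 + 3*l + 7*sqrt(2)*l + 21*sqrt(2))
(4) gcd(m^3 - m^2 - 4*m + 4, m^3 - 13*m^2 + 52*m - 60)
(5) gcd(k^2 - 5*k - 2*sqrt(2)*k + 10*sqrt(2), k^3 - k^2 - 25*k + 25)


(1) = c + 4
(2) = gcd((r - 6)*(r + 2)*(r + 6), (r - 7)*(r + 6)^2) = r + 6
(3) = l + 3
(4) = gcd((m - 2)*(m - 1)*(m + 2), (m - 6)*(m - 5)*(m - 2)) = m - 2
(5) = k - 5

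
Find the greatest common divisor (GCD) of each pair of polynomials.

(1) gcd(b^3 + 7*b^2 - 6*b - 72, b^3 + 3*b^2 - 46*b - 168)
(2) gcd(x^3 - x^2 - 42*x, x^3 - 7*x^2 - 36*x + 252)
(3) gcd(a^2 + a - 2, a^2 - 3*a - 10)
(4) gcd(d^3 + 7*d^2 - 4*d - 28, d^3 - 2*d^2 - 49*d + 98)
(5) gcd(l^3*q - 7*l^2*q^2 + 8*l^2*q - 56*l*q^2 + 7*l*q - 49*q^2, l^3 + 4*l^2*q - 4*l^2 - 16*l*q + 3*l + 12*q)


(1) = gcd((b - 3)*(b + 4)*(b + 6), (b - 7)*(b + 4)*(b + 6)) = b^2 + 10*b + 24
(2) = x^2 - x - 42
(3) = gcd((a - 1)*(a + 2), (a - 5)*(a + 2)) = a + 2
(4) = gcd((d - 2)*(d + 2)*(d + 7), (d - 7)*(d - 2)*(d + 7)) = d^2 + 5*d - 14
(5) = 1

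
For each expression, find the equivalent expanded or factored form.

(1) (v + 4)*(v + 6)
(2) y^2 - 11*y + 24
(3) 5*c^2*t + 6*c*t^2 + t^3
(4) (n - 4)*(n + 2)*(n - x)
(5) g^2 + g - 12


(1) = v^2 + 10*v + 24
(2) = (y - 8)*(y - 3)
(3) = t*(c + t)*(5*c + t)
(4) = n^3 - n^2*x - 2*n^2 + 2*n*x - 8*n + 8*x
(5) = (g - 3)*(g + 4)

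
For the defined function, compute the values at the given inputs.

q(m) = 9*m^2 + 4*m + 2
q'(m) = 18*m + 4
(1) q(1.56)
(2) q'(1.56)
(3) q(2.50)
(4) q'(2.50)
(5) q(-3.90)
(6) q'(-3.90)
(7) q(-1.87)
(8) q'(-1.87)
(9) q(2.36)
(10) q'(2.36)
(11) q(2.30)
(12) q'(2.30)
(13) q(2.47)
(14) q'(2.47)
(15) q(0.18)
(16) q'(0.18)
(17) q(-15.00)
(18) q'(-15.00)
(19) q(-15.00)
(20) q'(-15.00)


(1) = 30.14
(2) = 32.08
(3) = 68.25
(4) = 49.00
(5) = 123.29
(6) = -66.20
(7) = 25.99
(8) = -29.66
(9) = 61.57
(10) = 46.48
(11) = 58.81
(12) = 45.40
(13) = 66.79
(14) = 48.46
(15) = 3.01
(16) = 7.24
(17) = 1967.00
(18) = -266.00
(19) = 1967.00
(20) = -266.00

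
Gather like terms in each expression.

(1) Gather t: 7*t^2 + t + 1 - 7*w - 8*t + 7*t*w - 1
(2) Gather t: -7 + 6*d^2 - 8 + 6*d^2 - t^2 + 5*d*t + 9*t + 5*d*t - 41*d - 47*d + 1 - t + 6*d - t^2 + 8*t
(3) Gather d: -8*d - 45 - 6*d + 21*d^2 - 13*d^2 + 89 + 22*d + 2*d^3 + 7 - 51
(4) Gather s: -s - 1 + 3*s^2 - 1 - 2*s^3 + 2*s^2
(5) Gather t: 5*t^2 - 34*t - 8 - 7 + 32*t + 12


(1) = 7*t^2 + t*(7*w - 7) - 7*w
(2) = 12*d^2 - 82*d - 2*t^2 + t*(10*d + 16) - 14
(3) = 2*d^3 + 8*d^2 + 8*d
(4) = -2*s^3 + 5*s^2 - s - 2
(5) = 5*t^2 - 2*t - 3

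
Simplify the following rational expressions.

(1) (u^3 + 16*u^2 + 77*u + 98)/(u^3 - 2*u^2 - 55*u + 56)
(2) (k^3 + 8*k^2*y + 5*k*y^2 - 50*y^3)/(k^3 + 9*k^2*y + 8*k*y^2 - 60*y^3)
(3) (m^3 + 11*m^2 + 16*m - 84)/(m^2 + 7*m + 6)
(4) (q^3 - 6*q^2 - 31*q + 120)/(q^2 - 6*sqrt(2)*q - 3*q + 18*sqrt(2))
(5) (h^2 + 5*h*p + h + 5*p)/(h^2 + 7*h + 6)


(1) = (u^2 + 9*u + 14)/(u^2 - 9*u + 8)
(2) = (k + 5*y)/(k + 6*y)
(3) = (m^2 + 5*m - 14)/(m + 1)
(4) = (q^2 - 3*q - 40)/(q - 6*sqrt(2))
(5) = (h + 5*p)/(h + 6)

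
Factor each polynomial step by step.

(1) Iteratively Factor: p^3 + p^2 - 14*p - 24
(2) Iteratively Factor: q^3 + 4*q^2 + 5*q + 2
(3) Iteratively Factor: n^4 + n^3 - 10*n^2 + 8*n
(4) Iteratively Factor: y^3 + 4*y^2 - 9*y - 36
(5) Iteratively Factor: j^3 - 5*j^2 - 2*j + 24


(1) = (p + 2)*(p^2 - p - 12) = (p - 4)*(p + 2)*(p + 3)
(2) = (q + 1)*(q^2 + 3*q + 2) = (q + 1)^2*(q + 2)
(3) = (n - 1)*(n^3 + 2*n^2 - 8*n) = (n - 1)*(n + 4)*(n^2 - 2*n) = (n - 2)*(n - 1)*(n + 4)*(n)
(4) = (y - 3)*(y^2 + 7*y + 12) = (y - 3)*(y + 3)*(y + 4)
(5) = (j - 4)*(j^2 - j - 6) = (j - 4)*(j + 2)*(j - 3)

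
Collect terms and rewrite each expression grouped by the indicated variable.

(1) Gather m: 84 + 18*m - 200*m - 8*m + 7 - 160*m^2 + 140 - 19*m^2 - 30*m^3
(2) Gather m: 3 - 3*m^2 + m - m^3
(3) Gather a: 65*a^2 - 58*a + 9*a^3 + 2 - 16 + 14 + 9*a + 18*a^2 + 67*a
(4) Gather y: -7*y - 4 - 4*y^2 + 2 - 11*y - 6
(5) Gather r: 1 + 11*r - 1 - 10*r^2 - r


(1) = -30*m^3 - 179*m^2 - 190*m + 231
(2) = -m^3 - 3*m^2 + m + 3
(3) = 9*a^3 + 83*a^2 + 18*a
(4) = -4*y^2 - 18*y - 8
(5) = -10*r^2 + 10*r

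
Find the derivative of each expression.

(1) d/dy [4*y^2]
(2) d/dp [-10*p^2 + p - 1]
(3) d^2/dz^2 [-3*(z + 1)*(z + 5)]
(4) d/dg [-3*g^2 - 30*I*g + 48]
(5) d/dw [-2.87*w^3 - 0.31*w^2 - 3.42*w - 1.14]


(1) = 8*y
(2) = 1 - 20*p
(3) = -6
(4) = -6*g - 30*I
(5) = -8.61*w^2 - 0.62*w - 3.42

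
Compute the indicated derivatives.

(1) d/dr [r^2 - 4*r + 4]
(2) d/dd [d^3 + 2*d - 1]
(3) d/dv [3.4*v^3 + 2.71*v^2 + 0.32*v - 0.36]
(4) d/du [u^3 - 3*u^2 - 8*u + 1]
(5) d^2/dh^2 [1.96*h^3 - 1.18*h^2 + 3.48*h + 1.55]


(1) = 2*r - 4
(2) = 3*d^2 + 2
(3) = 10.2*v^2 + 5.42*v + 0.32
(4) = 3*u^2 - 6*u - 8
(5) = 11.76*h - 2.36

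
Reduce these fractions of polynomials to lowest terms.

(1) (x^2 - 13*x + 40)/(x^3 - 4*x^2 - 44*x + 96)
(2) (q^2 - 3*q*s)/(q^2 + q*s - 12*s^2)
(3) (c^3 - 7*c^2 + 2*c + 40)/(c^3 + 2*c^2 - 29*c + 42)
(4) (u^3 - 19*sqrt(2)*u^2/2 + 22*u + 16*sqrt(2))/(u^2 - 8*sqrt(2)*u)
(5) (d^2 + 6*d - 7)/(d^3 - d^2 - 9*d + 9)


(1) = (x - 5)/(x^2 + 4*x - 12)
(2) = q/(q + 4*s)
(3) = (c^3 - 7*c^2 + 2*c + 40)/(c^3 + 2*c^2 - 29*c + 42)
(4) = (2*u^2 - 3*sqrt(2)*u - 4)/(2*u)
(5) = (d + 7)/(d^2 - 9)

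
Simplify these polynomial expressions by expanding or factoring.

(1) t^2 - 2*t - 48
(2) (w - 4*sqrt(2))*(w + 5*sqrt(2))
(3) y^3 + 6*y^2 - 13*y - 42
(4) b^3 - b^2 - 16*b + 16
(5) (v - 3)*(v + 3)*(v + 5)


(1) = (t - 8)*(t + 6)
(2) = w^2 + sqrt(2)*w - 40
(3) = (y - 3)*(y + 2)*(y + 7)
(4) = (b - 4)*(b - 1)*(b + 4)
(5) = v^3 + 5*v^2 - 9*v - 45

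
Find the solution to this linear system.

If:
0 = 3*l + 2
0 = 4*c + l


Then:
c = 1/6
l = -2/3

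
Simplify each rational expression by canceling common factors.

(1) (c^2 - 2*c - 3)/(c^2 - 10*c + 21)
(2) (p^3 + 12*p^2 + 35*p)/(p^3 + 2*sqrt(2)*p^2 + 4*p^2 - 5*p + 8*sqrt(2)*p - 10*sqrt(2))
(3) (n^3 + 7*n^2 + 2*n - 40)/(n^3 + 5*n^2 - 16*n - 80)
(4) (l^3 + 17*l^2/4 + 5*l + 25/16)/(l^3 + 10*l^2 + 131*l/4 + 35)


(1) = (c + 1)/(c - 7)
(2) = (p^2 + 7*p)/(p^2 + p*(-1 + 2*sqrt(2)) - 2*sqrt(2))
(3) = (n - 2)/(n - 4)
(4) = (8*l^2 + 14*l + 5)/(8*l^2 + 60*l + 112)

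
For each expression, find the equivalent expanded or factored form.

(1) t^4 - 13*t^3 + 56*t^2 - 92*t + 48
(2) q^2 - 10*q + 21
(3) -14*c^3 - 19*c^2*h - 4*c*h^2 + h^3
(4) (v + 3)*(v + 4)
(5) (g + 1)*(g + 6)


(1) = (t - 6)*(t - 4)*(t - 2)*(t - 1)
(2) = (q - 7)*(q - 3)
(3) = (-7*c + h)*(c + h)*(2*c + h)
(4) = v^2 + 7*v + 12
(5) = g^2 + 7*g + 6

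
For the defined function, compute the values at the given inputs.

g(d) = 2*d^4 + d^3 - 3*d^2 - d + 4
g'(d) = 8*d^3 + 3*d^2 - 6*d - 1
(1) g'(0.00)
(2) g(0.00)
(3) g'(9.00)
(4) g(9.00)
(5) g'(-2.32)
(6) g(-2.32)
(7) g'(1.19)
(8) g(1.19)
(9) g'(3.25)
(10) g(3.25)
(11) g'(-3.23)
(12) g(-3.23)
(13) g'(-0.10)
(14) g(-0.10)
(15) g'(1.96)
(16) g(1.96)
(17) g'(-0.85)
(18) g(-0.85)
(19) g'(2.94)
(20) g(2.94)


(1) = -1.00
(2) = 4.00
(3) = 6020.00
(4) = 13603.00
(5) = -70.83
(6) = 35.63
(7) = 9.59
(8) = 4.26
(9) = 285.81
(10) = 226.52
(11) = -219.91
(12) = 159.92
(13) = -0.38
(14) = 4.07
(15) = 59.00
(16) = 27.56
(17) = 1.35
(18) = 3.11
(19) = 210.59
(20) = 149.97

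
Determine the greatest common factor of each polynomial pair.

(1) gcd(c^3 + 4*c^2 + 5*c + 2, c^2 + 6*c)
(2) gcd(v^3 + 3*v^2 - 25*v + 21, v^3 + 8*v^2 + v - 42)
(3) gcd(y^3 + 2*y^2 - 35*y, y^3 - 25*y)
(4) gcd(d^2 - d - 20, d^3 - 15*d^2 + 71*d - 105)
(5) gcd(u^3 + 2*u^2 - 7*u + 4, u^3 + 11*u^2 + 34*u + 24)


(1) = gcd((c + 1)^2*(c + 2), c*(c + 6)) = 1
(2) = gcd((v - 3)*(v - 1)*(v + 7), (v - 2)*(v + 3)*(v + 7)) = v + 7
(3) = y^2 - 5*y
(4) = gcd((d - 5)*(d + 4), (d - 7)*(d - 5)*(d - 3)) = d - 5
(5) = u + 4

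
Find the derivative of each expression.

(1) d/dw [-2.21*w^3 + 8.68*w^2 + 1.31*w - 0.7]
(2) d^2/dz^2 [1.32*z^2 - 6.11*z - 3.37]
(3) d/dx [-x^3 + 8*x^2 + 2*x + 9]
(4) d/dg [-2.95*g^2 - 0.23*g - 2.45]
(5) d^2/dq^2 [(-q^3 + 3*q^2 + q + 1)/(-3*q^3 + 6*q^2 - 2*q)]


(1) = -6.63*w^2 + 17.36*w + 1.31
(2) = 2.64000000000000
(3) = -3*x^2 + 16*x + 2
(4) = -5.9*g - 0.23
(5) = 2*(-9*q^6 - 45*q^5 + 54*q^4 + 82*q^3 - 126*q^2 + 36*q - 4)/(q^3*(27*q^6 - 162*q^5 + 378*q^4 - 432*q^3 + 252*q^2 - 72*q + 8))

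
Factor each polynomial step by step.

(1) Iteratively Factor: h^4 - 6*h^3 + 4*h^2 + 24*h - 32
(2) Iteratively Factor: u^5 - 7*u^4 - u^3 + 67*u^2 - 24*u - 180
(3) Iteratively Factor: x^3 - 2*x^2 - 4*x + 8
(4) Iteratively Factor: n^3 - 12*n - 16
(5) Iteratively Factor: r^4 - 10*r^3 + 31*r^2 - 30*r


(1) = (h + 2)*(h^3 - 8*h^2 + 20*h - 16) = (h - 2)*(h + 2)*(h^2 - 6*h + 8) = (h - 2)^2*(h + 2)*(h - 4)
(2) = (u - 5)*(u^4 - 2*u^3 - 11*u^2 + 12*u + 36) = (u - 5)*(u - 3)*(u^3 + u^2 - 8*u - 12) = (u - 5)*(u - 3)*(u + 2)*(u^2 - u - 6) = (u - 5)*(u - 3)^2*(u + 2)*(u + 2)
(3) = (x - 2)*(x^2 - 4) = (x - 2)*(x + 2)*(x - 2)
(4) = (n + 2)*(n^2 - 2*n - 8) = (n + 2)^2*(n - 4)
(5) = (r - 5)*(r^3 - 5*r^2 + 6*r) = r*(r - 5)*(r^2 - 5*r + 6) = r*(r - 5)*(r - 2)*(r - 3)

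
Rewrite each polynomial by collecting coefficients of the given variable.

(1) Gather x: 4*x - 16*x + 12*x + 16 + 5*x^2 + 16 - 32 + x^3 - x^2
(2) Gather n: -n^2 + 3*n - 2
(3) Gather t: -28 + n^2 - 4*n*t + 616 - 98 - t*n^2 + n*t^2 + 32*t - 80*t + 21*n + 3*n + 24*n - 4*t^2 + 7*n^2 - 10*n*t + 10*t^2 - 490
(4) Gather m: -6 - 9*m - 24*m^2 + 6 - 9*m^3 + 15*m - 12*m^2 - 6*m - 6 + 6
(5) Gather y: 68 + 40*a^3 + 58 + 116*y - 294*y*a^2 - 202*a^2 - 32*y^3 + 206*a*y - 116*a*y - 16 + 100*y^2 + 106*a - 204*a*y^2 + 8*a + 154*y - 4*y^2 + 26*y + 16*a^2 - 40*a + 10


(1) = x^3 + 4*x^2
(2) = -n^2 + 3*n - 2
(3) = 8*n^2 + 48*n + t^2*(n + 6) + t*(-n^2 - 14*n - 48)
(4) = -9*m^3 - 36*m^2
(5) = 40*a^3 - 186*a^2 + 74*a - 32*y^3 + y^2*(96 - 204*a) + y*(-294*a^2 + 90*a + 296) + 120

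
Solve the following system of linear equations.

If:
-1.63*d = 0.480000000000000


Then:
d = -0.29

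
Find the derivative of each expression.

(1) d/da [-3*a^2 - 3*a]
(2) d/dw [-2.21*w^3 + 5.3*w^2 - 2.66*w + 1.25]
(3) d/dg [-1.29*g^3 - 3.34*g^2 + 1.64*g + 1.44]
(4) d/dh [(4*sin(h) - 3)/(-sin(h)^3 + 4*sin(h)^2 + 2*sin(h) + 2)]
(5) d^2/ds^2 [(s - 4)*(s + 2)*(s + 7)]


(1) = -6*a - 3
(2) = -6.63*w^2 + 10.6*w - 2.66
(3) = -3.87*g^2 - 6.68*g + 1.64
(4) = (8*sin(h)^3 - 25*sin(h)^2 + 24*sin(h) + 14)*cos(h)/(sin(h)^3 - 4*sin(h)^2 - 2*sin(h) - 2)^2
(5) = 6*s + 10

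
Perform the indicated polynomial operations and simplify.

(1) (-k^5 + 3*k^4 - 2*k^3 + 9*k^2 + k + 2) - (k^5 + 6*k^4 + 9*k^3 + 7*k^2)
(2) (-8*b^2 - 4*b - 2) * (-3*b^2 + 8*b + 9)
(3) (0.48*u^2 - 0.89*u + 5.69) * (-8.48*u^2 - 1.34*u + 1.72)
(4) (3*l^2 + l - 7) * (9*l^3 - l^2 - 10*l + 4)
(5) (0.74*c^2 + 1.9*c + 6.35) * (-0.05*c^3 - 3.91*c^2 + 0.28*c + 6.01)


(1) = -2*k^5 - 3*k^4 - 11*k^3 + 2*k^2 + k + 2
(2) = 24*b^4 - 52*b^3 - 98*b^2 - 52*b - 18
(3) = -4.0704*u^4 + 6.904*u^3 - 46.233*u^2 - 9.1554*u + 9.7868
(4) = 27*l^5 + 6*l^4 - 94*l^3 + 9*l^2 + 74*l - 28
(5) = -0.037*c^5 - 2.9884*c^4 - 7.5393*c^3 - 19.8491*c^2 + 13.197*c + 38.1635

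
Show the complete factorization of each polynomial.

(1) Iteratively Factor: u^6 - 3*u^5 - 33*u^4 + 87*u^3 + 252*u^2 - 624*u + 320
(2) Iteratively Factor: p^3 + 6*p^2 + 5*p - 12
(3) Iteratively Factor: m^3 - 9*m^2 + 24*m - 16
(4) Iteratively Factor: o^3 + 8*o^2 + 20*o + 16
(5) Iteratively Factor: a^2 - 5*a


(1) = (u + 4)*(u^5 - 7*u^4 - 5*u^3 + 107*u^2 - 176*u + 80) = (u - 4)*(u + 4)*(u^4 - 3*u^3 - 17*u^2 + 39*u - 20) = (u - 4)*(u - 1)*(u + 4)*(u^3 - 2*u^2 - 19*u + 20) = (u - 4)*(u - 1)*(u + 4)^2*(u^2 - 6*u + 5) = (u - 5)*(u - 4)*(u - 1)*(u + 4)^2*(u - 1)
(2) = (p + 4)*(p^2 + 2*p - 3) = (p - 1)*(p + 4)*(p + 3)
(3) = (m - 4)*(m^2 - 5*m + 4) = (m - 4)^2*(m - 1)
(4) = (o + 2)*(o^2 + 6*o + 8) = (o + 2)*(o + 4)*(o + 2)
(5) = (a - 5)*(a)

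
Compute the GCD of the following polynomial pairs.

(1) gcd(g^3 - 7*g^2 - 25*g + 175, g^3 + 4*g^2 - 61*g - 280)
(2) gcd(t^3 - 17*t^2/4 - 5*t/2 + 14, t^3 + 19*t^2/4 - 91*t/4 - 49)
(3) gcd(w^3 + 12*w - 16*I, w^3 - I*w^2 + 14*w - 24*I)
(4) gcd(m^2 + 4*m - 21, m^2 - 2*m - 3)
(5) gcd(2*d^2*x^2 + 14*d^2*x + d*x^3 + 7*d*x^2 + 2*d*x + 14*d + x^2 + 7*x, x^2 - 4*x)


(1) = g + 5
(2) = t^2 - 9*t/4 - 7
(3) = w^2 + 2*I*w + 8
(4) = m - 3
(5) = 1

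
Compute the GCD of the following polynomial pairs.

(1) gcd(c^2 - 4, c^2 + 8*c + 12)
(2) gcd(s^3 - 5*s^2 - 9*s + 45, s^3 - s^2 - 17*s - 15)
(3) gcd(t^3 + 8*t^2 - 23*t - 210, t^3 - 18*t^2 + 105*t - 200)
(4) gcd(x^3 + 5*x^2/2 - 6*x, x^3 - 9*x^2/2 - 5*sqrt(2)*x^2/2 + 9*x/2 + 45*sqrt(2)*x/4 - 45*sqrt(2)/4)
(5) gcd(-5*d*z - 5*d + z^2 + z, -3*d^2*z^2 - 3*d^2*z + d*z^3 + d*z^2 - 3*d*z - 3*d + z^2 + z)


(1) = c + 2
(2) = gcd((s - 5)*(s - 3)*(s + 3), (s - 5)*(s + 1)*(s + 3)) = s^2 - 2*s - 15
(3) = t - 5
(4) = x - 3/2
(5) = z + 1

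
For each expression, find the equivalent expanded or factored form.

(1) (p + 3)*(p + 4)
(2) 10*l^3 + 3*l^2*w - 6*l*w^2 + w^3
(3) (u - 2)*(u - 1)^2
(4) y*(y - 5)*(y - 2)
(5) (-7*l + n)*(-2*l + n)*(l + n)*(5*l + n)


(1) = p^2 + 7*p + 12
(2) = (-5*l + w)*(-2*l + w)*(l + w)
(3) = u^3 - 4*u^2 + 5*u - 2
(4) = y^3 - 7*y^2 + 10*y
(5) = 70*l^4 + 39*l^3*n - 35*l^2*n^2 - 3*l*n^3 + n^4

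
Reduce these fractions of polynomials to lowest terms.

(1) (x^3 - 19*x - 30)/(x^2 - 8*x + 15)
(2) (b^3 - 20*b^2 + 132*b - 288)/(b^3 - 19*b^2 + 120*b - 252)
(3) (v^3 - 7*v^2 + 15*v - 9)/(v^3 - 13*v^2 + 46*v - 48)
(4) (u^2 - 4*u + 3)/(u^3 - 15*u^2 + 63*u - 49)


(1) = (x^2 + 5*x + 6)/(x - 3)
(2) = (b - 8)/(b - 7)
(3) = (v^2 - 4*v + 3)/(v^2 - 10*v + 16)
(4) = (u - 3)/(u^2 - 14*u + 49)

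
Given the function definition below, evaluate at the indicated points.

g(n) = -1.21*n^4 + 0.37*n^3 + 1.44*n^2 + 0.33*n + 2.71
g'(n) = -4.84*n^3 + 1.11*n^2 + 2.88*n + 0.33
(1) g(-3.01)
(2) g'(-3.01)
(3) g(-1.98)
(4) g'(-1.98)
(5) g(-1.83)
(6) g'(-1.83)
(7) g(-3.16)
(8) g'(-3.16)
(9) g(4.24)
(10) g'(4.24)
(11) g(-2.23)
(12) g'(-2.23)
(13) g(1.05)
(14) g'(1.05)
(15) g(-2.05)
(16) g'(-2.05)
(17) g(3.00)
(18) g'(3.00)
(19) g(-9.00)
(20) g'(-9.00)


(1) = -94.65
(2) = 133.71
(3) = -13.77
(4) = 36.55
(5) = -8.91
(6) = 28.44
(7) = -116.28
(8) = 155.04
(9) = -332.86
(10) = -336.43
(11) = -24.89
(12) = 53.10
(13) = 3.60
(14) = -1.03
(15) = -16.47
(16) = 40.79
(17) = -71.36
(18) = -111.72
(19) = -8092.16
(20) = 3592.68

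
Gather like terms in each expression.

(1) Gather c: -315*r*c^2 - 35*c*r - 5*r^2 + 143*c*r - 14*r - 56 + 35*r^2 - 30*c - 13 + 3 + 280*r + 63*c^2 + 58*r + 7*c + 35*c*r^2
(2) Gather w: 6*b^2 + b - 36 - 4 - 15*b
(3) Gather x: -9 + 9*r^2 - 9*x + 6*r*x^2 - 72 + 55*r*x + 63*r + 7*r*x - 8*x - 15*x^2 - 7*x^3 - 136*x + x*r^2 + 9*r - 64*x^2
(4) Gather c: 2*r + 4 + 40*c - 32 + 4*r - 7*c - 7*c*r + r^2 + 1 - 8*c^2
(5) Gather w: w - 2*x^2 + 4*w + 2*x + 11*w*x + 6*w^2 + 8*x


(1) = c^2*(63 - 315*r) + c*(35*r^2 + 108*r - 23) + 30*r^2 + 324*r - 66
(2) = 6*b^2 - 14*b - 40
(3) = 9*r^2 + 72*r - 7*x^3 + x^2*(6*r - 79) + x*(r^2 + 62*r - 153) - 81
(4) = -8*c^2 + c*(33 - 7*r) + r^2 + 6*r - 27
(5) = 6*w^2 + w*(11*x + 5) - 2*x^2 + 10*x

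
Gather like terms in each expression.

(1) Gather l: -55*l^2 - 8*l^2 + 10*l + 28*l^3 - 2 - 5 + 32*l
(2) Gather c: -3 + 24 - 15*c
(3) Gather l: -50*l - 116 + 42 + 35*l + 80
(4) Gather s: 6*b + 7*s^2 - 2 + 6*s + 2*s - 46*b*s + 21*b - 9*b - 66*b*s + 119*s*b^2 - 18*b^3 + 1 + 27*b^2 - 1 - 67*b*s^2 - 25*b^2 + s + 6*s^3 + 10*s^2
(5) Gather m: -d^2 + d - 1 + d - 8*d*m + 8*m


(1) = 28*l^3 - 63*l^2 + 42*l - 7
(2) = 21 - 15*c
(3) = 6 - 15*l
(4) = -18*b^3 + 2*b^2 + 18*b + 6*s^3 + s^2*(17 - 67*b) + s*(119*b^2 - 112*b + 9) - 2
(5) = -d^2 + 2*d + m*(8 - 8*d) - 1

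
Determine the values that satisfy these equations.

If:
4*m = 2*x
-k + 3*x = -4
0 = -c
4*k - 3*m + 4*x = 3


Then:
c = 0
k = 38/29
m = -13/29
x = -26/29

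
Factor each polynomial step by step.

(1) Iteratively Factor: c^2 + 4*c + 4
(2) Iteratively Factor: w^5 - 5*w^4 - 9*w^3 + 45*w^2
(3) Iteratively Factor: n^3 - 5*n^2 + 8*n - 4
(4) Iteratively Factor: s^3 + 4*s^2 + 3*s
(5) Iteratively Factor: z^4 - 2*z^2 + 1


(1) = (c + 2)*(c + 2)
(2) = (w - 3)*(w^4 - 2*w^3 - 15*w^2) = (w - 3)*(w + 3)*(w^3 - 5*w^2) = w*(w - 3)*(w + 3)*(w^2 - 5*w) = w*(w - 5)*(w - 3)*(w + 3)*(w)
(3) = (n - 1)*(n^2 - 4*n + 4) = (n - 2)*(n - 1)*(n - 2)
(4) = (s)*(s^2 + 4*s + 3) = s*(s + 3)*(s + 1)
(5) = (z - 1)*(z^3 + z^2 - z - 1) = (z - 1)^2*(z^2 + 2*z + 1) = (z - 1)^2*(z + 1)*(z + 1)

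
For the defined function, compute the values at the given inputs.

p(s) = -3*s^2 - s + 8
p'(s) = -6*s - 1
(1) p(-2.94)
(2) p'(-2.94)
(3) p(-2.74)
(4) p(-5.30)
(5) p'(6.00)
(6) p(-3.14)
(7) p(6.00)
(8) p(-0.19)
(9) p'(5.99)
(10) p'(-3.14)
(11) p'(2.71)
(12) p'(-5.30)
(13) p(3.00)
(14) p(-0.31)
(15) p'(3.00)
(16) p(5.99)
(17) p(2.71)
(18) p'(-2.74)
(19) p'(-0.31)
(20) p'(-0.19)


(1) = -14.99
(2) = 16.64
(3) = -11.78
(4) = -70.97
(5) = -37.00
(6) = -18.44
(7) = -106.00
(8) = 8.08
(9) = -36.94
(10) = 17.84
(11) = -17.26
(12) = 30.80
(13) = -22.00
(14) = 8.02
(15) = -19.00
(16) = -105.63
(17) = -16.74
(18) = 15.44
(19) = 0.86
(20) = 0.14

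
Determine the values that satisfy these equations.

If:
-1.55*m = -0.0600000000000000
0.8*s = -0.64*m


Then:
m = 0.04
s = -0.03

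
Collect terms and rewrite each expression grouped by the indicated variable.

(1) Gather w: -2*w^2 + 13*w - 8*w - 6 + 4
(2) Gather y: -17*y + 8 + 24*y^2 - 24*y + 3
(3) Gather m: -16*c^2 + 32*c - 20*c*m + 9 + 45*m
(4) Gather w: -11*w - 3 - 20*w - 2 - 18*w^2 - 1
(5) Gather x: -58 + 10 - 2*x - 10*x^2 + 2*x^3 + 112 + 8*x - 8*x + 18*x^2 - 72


(1) = -2*w^2 + 5*w - 2
(2) = 24*y^2 - 41*y + 11
(3) = -16*c^2 + 32*c + m*(45 - 20*c) + 9
(4) = -18*w^2 - 31*w - 6
(5) = 2*x^3 + 8*x^2 - 2*x - 8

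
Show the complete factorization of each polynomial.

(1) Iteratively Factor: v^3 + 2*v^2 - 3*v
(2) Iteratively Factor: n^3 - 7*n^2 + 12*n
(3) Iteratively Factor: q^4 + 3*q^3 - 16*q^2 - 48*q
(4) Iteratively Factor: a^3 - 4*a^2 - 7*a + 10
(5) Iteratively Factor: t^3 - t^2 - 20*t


(1) = (v + 3)*(v^2 - v) = v*(v + 3)*(v - 1)
(2) = (n - 3)*(n^2 - 4*n) = (n - 4)*(n - 3)*(n)
(3) = (q + 3)*(q^3 - 16*q) = (q + 3)*(q + 4)*(q^2 - 4*q) = (q - 4)*(q + 3)*(q + 4)*(q)
(4) = (a - 1)*(a^2 - 3*a - 10) = (a - 1)*(a + 2)*(a - 5)
(5) = (t + 4)*(t^2 - 5*t) = (t - 5)*(t + 4)*(t)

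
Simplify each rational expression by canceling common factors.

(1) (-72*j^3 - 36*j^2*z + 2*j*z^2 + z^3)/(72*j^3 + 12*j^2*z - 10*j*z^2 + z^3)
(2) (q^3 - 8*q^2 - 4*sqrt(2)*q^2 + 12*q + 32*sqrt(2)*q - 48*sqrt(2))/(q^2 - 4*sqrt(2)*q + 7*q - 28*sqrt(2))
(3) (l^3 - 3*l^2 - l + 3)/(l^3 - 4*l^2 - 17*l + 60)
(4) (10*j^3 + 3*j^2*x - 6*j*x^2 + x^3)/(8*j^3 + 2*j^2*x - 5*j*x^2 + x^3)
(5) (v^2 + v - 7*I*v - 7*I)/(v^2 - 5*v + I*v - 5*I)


(1) = (6*j + z)/(-6*j + z)
(2) = (q^2 - 8*q + 12)/(q + 7)
(3) = (l^2 - 1)/(l^2 - l - 20)
(4) = (-5*j + x)/(-4*j + x)
(5) = (v^2 + v*(1 - 7*I) - 7*I)/(v^2 + v*(-5 + I) - 5*I)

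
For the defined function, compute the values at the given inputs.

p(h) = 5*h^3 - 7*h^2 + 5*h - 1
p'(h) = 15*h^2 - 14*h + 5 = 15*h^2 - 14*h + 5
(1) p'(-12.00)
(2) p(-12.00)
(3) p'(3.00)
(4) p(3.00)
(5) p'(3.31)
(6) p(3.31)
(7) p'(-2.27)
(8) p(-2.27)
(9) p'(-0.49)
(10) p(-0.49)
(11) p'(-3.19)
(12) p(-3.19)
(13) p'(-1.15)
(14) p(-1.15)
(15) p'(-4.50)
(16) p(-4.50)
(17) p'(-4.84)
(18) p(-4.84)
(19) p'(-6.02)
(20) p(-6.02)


(1) = 2333.00
(2) = -9709.00
(3) = 98.00
(4) = 86.00
(5) = 123.00
(6) = 120.18
(7) = 114.07
(8) = -106.91
(9) = 15.46
(10) = -5.72
(11) = 202.30
(12) = -250.49
(13) = 40.94
(14) = -23.61
(15) = 371.75
(16) = -620.88
(17) = 424.14
(18) = -756.08
(19) = 632.89
(20) = -1375.62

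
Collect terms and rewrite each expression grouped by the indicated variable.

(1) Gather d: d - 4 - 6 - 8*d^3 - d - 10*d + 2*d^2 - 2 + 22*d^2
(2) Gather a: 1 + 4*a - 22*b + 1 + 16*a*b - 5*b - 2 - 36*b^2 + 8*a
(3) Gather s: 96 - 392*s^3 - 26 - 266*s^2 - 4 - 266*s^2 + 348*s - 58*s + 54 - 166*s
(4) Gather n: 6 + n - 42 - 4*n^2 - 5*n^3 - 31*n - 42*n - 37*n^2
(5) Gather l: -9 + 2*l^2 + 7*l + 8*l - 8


(1) = -8*d^3 + 24*d^2 - 10*d - 12
(2) = a*(16*b + 12) - 36*b^2 - 27*b
(3) = -392*s^3 - 532*s^2 + 124*s + 120
(4) = -5*n^3 - 41*n^2 - 72*n - 36
(5) = 2*l^2 + 15*l - 17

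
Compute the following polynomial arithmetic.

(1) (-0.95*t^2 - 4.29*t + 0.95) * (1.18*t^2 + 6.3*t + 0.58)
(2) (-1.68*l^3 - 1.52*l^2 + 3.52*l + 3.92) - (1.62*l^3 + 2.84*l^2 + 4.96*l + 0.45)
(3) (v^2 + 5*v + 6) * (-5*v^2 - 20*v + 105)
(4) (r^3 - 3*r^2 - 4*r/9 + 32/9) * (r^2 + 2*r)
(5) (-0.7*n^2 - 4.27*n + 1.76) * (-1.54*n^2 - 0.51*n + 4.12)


(1) = -1.121*t^4 - 11.0472*t^3 - 26.457*t^2 + 3.4968*t + 0.551
(2) = -3.3*l^3 - 4.36*l^2 - 1.44*l + 3.47
(3) = -5*v^4 - 45*v^3 - 25*v^2 + 405*v + 630
(4) = r^5 - r^4 - 58*r^3/9 + 8*r^2/3 + 64*r/9
(5) = 1.078*n^4 + 6.9328*n^3 - 3.4167*n^2 - 18.49*n + 7.2512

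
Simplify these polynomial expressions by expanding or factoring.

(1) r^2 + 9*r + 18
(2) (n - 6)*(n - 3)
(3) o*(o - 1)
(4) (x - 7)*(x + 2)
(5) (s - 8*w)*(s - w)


(1) = (r + 3)*(r + 6)
(2) = n^2 - 9*n + 18
(3) = o^2 - o
(4) = x^2 - 5*x - 14
(5) = s^2 - 9*s*w + 8*w^2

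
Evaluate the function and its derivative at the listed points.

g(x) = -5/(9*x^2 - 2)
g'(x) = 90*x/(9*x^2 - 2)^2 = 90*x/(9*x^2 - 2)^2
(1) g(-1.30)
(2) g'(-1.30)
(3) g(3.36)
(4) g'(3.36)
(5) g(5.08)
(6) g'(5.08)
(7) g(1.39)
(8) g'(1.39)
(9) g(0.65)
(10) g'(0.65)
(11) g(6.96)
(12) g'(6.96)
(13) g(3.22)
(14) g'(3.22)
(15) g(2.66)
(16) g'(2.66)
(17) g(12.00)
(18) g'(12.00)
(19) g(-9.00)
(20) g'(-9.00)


(1) = -0.38
(2) = -0.67
(3) = -0.05
(4) = 0.03
(5) = -0.02
(6) = 0.01
(7) = -0.32
(8) = 0.53
(9) = -2.77
(10) = 18.01
(11) = -0.01
(12) = 0.00
(13) = -0.05
(14) = 0.03
(15) = -0.08
(16) = 0.06
(17) = -0.00
(18) = 0.00
(19) = -0.01
(20) = -0.00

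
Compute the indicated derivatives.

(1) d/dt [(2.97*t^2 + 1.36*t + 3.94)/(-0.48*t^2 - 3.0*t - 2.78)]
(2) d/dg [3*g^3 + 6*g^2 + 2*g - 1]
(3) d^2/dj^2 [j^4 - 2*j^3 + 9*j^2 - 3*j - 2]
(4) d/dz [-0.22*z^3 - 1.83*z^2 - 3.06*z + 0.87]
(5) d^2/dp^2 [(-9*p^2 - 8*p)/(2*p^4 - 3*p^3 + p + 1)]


(1) = (-8.2572*t^2 - 12.7308*t + 8.0392)/(0.2304*t^4 + 2.88*t^3 + 11.6688*t^2 + 16.68*t + 7.7284)
(2) = 9*g^2 + 12*g + 2
(3) = 12*j^2 - 12*j + 18
(4) = -0.66*z^2 - 3.66*z - 3.06
(5) = 2*(-108*p^8 - 30*p^7 + 303*p^6 - 108*p^5 + 183*p^4 - 53*p^3 - 144*p^2 - 1)/(8*p^12 - 36*p^11 + 54*p^10 - 15*p^9 - 24*p^8 - 9*p^7 + 33*p^6 + 3*p^5 - 12*p^4 - 8*p^3 + 3*p^2 + 3*p + 1)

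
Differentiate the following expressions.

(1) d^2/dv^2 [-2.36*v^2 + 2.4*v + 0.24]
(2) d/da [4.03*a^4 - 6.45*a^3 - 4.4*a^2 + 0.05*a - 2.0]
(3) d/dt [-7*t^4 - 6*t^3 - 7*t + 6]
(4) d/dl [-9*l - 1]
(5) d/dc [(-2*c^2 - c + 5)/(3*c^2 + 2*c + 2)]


(1) = -4.72000000000000
(2) = 16.12*a^3 - 19.35*a^2 - 8.8*a + 0.05
(3) = -28*t^3 - 18*t^2 - 7
(4) = -9
(5) = (-c^2 - 38*c - 12)/(9*c^4 + 12*c^3 + 16*c^2 + 8*c + 4)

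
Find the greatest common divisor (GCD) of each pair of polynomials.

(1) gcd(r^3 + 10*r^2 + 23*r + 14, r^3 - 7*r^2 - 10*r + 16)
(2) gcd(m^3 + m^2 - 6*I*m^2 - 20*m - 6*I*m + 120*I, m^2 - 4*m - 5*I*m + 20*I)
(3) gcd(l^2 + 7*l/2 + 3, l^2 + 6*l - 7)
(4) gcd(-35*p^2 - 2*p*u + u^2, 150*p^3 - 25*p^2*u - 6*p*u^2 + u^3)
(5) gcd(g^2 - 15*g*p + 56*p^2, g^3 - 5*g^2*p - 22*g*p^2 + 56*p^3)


(1) = gcd((r + 1)*(r + 2)*(r + 7), (r - 8)*(r - 1)*(r + 2)) = r + 2
(2) = m - 4
(3) = 1
(4) = gcd((-7*p + u)*(5*p + u), (-6*p + u)*(-5*p + u)*(5*p + u)) = 5*p + u
(5) = -g + 7*p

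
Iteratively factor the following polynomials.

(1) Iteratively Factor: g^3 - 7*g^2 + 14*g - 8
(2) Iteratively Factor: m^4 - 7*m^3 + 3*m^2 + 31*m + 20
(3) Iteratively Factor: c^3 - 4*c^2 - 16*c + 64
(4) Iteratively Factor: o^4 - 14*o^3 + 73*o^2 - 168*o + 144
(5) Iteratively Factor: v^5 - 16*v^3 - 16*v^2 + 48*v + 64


(1) = (g - 2)*(g^2 - 5*g + 4) = (g - 2)*(g - 1)*(g - 4)
(2) = (m + 1)*(m^3 - 8*m^2 + 11*m + 20) = (m - 4)*(m + 1)*(m^2 - 4*m - 5) = (m - 4)*(m + 1)^2*(m - 5)
(3) = (c - 4)*(c^2 - 16) = (c - 4)^2*(c + 4)
(4) = (o - 3)*(o^3 - 11*o^2 + 40*o - 48) = (o - 3)^2*(o^2 - 8*o + 16) = (o - 4)*(o - 3)^2*(o - 4)
(5) = (v - 2)*(v^4 + 2*v^3 - 12*v^2 - 40*v - 32) = (v - 2)*(v + 2)*(v^3 - 12*v - 16) = (v - 4)*(v - 2)*(v + 2)*(v^2 + 4*v + 4) = (v - 4)*(v - 2)*(v + 2)^2*(v + 2)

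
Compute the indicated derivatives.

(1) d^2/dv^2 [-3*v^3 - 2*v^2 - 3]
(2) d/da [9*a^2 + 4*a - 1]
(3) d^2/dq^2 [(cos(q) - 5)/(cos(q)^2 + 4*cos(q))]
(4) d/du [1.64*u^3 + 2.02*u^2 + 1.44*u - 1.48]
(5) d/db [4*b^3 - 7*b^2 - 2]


(1) = -18*v - 4
(2) = 18*a + 4
(3) = (8*(cos(q) - 5)*(cos(q) + 2)^2*sin(q)^2 - (cos(q) + 4)^2*cos(q)^3 + 2*(cos(q) + 4)*(-10*cos(q) - 2*cos(2*q) + cos(3*q) - 1)*cos(q))/((cos(q) + 4)^3*cos(q)^3)
(4) = 4.92*u^2 + 4.04*u + 1.44
(5) = 2*b*(6*b - 7)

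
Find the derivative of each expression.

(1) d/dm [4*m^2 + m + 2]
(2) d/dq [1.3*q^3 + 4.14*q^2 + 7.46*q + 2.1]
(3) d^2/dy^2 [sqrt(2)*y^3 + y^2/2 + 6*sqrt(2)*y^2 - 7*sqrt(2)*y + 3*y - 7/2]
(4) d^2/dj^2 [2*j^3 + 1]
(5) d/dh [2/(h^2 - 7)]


(1) = 8*m + 1
(2) = 3.9*q^2 + 8.28*q + 7.46
(3) = 6*sqrt(2)*y + 1 + 12*sqrt(2)
(4) = 12*j
(5) = -4*h/(h^2 - 7)^2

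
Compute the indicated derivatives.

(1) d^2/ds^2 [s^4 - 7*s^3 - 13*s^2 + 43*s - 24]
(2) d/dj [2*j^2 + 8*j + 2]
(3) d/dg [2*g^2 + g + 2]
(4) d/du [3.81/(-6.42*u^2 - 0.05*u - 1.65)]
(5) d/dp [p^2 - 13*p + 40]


(1) = 12*s^2 - 42*s - 26
(2) = 4*j + 8
(3) = 4*g + 1
(4) = (48.9204*u + 0.1905)/(6.42*u^2 + 0.05*u + 1.65)^2
(5) = 2*p - 13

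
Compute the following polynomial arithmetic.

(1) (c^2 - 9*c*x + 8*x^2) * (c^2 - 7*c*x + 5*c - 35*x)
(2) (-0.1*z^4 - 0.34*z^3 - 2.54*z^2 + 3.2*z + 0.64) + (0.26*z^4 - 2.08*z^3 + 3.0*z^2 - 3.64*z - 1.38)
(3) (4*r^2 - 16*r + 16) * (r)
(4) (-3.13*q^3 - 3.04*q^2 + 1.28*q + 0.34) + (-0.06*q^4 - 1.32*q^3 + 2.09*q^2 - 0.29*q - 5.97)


(1) = c^4 - 16*c^3*x + 5*c^3 + 71*c^2*x^2 - 80*c^2*x - 56*c*x^3 + 355*c*x^2 - 280*x^3
(2) = 0.16*z^4 - 2.42*z^3 + 0.46*z^2 - 0.44*z - 0.74
(3) = 4*r^3 - 16*r^2 + 16*r
(4) = -0.06*q^4 - 4.45*q^3 - 0.95*q^2 + 0.99*q - 5.63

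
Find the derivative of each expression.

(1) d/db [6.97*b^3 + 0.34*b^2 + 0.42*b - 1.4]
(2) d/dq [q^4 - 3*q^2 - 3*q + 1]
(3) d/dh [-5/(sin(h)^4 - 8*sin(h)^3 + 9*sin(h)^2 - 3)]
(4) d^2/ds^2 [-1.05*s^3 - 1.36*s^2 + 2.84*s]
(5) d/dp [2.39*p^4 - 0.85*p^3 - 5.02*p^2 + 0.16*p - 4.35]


(1) = 20.91*b^2 + 0.68*b + 0.42
(2) = 4*q^3 - 6*q - 3
(3) = 10*(-12*sin(h) - cos(2*h) + 10)*sin(h)*cos(h)/(sin(h)^4 - 8*sin(h)^3 + 9*sin(h)^2 - 3)^2
(4) = -6.3*s - 2.72
(5) = 9.56*p^3 - 2.55*p^2 - 10.04*p + 0.16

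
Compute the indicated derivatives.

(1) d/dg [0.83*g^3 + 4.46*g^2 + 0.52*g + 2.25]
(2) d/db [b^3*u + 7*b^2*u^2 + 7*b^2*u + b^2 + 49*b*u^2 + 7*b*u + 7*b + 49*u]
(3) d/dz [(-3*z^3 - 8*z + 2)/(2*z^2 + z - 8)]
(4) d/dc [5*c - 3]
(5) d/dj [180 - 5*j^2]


(1) = 2.49*g^2 + 8.92*g + 0.52
(2) = 3*b^2*u + 14*b*u^2 + 14*b*u + 2*b + 49*u^2 + 7*u + 7
(3) = 2*(-3*z^4 - 3*z^3 + 44*z^2 - 4*z + 31)/(4*z^4 + 4*z^3 - 31*z^2 - 16*z + 64)
(4) = 5
(5) = -10*j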